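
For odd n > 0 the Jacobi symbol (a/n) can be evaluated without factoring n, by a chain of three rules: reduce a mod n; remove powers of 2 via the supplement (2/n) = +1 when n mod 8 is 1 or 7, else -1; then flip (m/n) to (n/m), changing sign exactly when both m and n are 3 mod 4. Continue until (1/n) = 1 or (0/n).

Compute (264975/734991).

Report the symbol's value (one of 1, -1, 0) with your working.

0

flip (264975/734991) -> (734991/264975): both odd, 264975 mod 4 = 3, 734991 mod 4 = 3, so the flip contributes -1; sign now -1
(734991/264975): 734991 mod 264975 = 205041, so (734991/264975) = (205041/264975)
flip (205041/264975) -> (264975/205041): both odd, 205041 mod 4 = 1, 264975 mod 4 = 3, so the flip contributes +1; sign now -1
(264975/205041): 264975 mod 205041 = 59934, so (264975/205041) = (59934/205041)
factor out 2^1: 59934 = 2^1·29967; with 205041 mod 8 = 1, (2/205041) = +1; sign now -1; continue with (29967/205041)
flip (29967/205041) -> (205041/29967): both odd, 29967 mod 4 = 3, 205041 mod 4 = 1, so the flip contributes +1; sign now -1
(205041/29967): 205041 mod 29967 = 25239, so (205041/29967) = (25239/29967)
flip (25239/29967) -> (29967/25239): both odd, 25239 mod 4 = 3, 29967 mod 4 = 3, so the flip contributes -1; sign now +1
(29967/25239): 29967 mod 25239 = 4728, so (29967/25239) = (4728/25239)
factor out 2^3: 4728 = 2^3·591; with 25239 mod 8 = 7, (2/25239) = +1; sign now +1; continue with (591/25239)
flip (591/25239) -> (25239/591): both odd, 591 mod 4 = 3, 25239 mod 4 = 3, so the flip contributes -1; sign now -1
(25239/591): 25239 mod 591 = 417, so (25239/591) = (417/591)
flip (417/591) -> (591/417): both odd, 417 mod 4 = 1, 591 mod 4 = 3, so the flip contributes +1; sign now -1
(591/417): 591 mod 417 = 174, so (591/417) = (174/417)
factor out 2^1: 174 = 2^1·87; with 417 mod 8 = 1, (2/417) = +1; sign now -1; continue with (87/417)
flip (87/417) -> (417/87): both odd, 87 mod 4 = 3, 417 mod 4 = 1, so the flip contributes +1; sign now -1
(417/87): 417 mod 87 = 69, so (417/87) = (69/87)
flip (69/87) -> (87/69): both odd, 69 mod 4 = 1, 87 mod 4 = 3, so the flip contributes +1; sign now -1
(87/69): 87 mod 69 = 18, so (87/69) = (18/69)
factor out 2^1: 18 = 2^1·9; with 69 mod 8 = 5, (2/69) = -1; sign now +1; continue with (9/69)
flip (9/69) -> (69/9): both odd, 9 mod 4 = 1, 69 mod 4 = 1, so the flip contributes +1; sign now +1
(69/9): 69 mod 9 = 6, so (69/9) = (6/9)
factor out 2^1: 6 = 2^1·3; with 9 mod 8 = 1, (2/9) = +1; sign now +1; continue with (3/9)
flip (3/9) -> (9/3): both odd, 3 mod 4 = 3, 9 mod 4 = 1, so the flip contributes +1; sign now +1
(9/3): 9 mod 3 = 0, so (9/3) = (0/3)
reached (0/3); gcd(a, n) > 1, so (0/3) = 0 and the symbol is 0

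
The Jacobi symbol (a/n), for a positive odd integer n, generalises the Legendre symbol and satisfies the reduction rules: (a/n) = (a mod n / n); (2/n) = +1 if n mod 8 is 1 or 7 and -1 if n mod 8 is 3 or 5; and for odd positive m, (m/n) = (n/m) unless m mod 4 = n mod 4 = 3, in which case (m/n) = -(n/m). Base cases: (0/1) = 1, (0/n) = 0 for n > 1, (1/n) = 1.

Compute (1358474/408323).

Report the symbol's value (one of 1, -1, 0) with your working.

-1

(1358474/408323) = (133505/408323)   [reduce mod 408323]
reciprocity: (133505/408323) = +1·(408323/133505) since 133505 mod 4 = 1, 408323 mod 4 = 3; sign now +1
(408323/133505) = (7808/133505)   [reduce mod 133505]
7808 = 2^7·61; (2/133505) = +1 since 133505 mod 8 = 1, so (7808/133505) = (+1)^7·(61/133505); sign now +1
reciprocity: (61/133505) = +1·(133505/61) since 61 mod 4 = 1, 133505 mod 4 = 1; sign now +1
(133505/61) = (37/61)   [reduce mod 61]
reciprocity: (37/61) = +1·(61/37) since 37 mod 4 = 1, 61 mod 4 = 1; sign now +1
(61/37) = (24/37)   [reduce mod 37]
24 = 2^3·3; (2/37) = -1 since 37 mod 8 = 5, so (24/37) = (-1)^3·(3/37); sign now -1
reciprocity: (3/37) = +1·(37/3) since 3 mod 4 = 3, 37 mod 4 = 1; sign now -1
(37/3) = (1/3)   [reduce mod 3]
(1/3) = 1; final value = sign = -1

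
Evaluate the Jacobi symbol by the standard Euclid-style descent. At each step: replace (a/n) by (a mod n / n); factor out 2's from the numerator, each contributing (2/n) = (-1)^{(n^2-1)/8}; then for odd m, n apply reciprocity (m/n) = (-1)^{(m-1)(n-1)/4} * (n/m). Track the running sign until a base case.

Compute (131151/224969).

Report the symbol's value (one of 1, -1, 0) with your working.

reciprocity: (131151/224969) = +1·(224969/131151) since 131151 mod 4 = 3, 224969 mod 4 = 1; sign now +1
(224969/131151) = (93818/131151)   [reduce mod 131151]
93818 = 2^1·46909; (2/131151) = +1 since 131151 mod 8 = 7, so (93818/131151) = (+1)^1·(46909/131151); sign now +1
reciprocity: (46909/131151) = +1·(131151/46909) since 46909 mod 4 = 1, 131151 mod 4 = 3; sign now +1
(131151/46909) = (37333/46909)   [reduce mod 46909]
reciprocity: (37333/46909) = +1·(46909/37333) since 37333 mod 4 = 1, 46909 mod 4 = 1; sign now +1
(46909/37333) = (9576/37333)   [reduce mod 37333]
9576 = 2^3·1197; (2/37333) = -1 since 37333 mod 8 = 5, so (9576/37333) = (-1)^3·(1197/37333); sign now -1
reciprocity: (1197/37333) = +1·(37333/1197) since 1197 mod 4 = 1, 37333 mod 4 = 1; sign now -1
(37333/1197) = (226/1197)   [reduce mod 1197]
226 = 2^1·113; (2/1197) = -1 since 1197 mod 8 = 5, so (226/1197) = (-1)^1·(113/1197); sign now +1
reciprocity: (113/1197) = +1·(1197/113) since 113 mod 4 = 1, 1197 mod 4 = 1; sign now +1
(1197/113) = (67/113)   [reduce mod 113]
reciprocity: (67/113) = +1·(113/67) since 67 mod 4 = 3, 113 mod 4 = 1; sign now +1
(113/67) = (46/67)   [reduce mod 67]
46 = 2^1·23; (2/67) = -1 since 67 mod 8 = 3, so (46/67) = (-1)^1·(23/67); sign now -1
reciprocity: (23/67) = -1·(67/23) since 23 mod 4 = 3, 67 mod 4 = 3; sign now +1
(67/23) = (21/23)   [reduce mod 23]
reciprocity: (21/23) = +1·(23/21) since 21 mod 4 = 1, 23 mod 4 = 3; sign now +1
(23/21) = (2/21)   [reduce mod 21]
2 = 2^1·1; (2/21) = -1 since 21 mod 8 = 5, so (2/21) = (-1)^1·(1/21); sign now -1
(1/21) = 1; final value = sign = -1

-1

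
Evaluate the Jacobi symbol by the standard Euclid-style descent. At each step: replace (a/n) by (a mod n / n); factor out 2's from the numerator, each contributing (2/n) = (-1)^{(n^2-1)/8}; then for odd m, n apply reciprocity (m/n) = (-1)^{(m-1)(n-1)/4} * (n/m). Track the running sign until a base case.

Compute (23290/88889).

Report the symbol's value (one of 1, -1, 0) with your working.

-1

23290 = 2^1·11645; (2/88889) = +1 since 88889 mod 8 = 1, so (23290/88889) = (+1)^1·(11645/88889); sign now +1
reciprocity: (11645/88889) = +1·(88889/11645) since 11645 mod 4 = 1, 88889 mod 4 = 1; sign now +1
(88889/11645) = (7374/11645)   [reduce mod 11645]
7374 = 2^1·3687; (2/11645) = -1 since 11645 mod 8 = 5, so (7374/11645) = (-1)^1·(3687/11645); sign now -1
reciprocity: (3687/11645) = +1·(11645/3687) since 3687 mod 4 = 3, 11645 mod 4 = 1; sign now -1
(11645/3687) = (584/3687)   [reduce mod 3687]
584 = 2^3·73; (2/3687) = +1 since 3687 mod 8 = 7, so (584/3687) = (+1)^3·(73/3687); sign now -1
reciprocity: (73/3687) = +1·(3687/73) since 73 mod 4 = 1, 3687 mod 4 = 3; sign now -1
(3687/73) = (37/73)   [reduce mod 73]
reciprocity: (37/73) = +1·(73/37) since 37 mod 4 = 1, 73 mod 4 = 1; sign now -1
(73/37) = (36/37)   [reduce mod 37]
36 = 2^2·9; (2/37) = -1 since 37 mod 8 = 5, so (36/37) = (-1)^2·(9/37); sign now -1
reciprocity: (9/37) = +1·(37/9) since 9 mod 4 = 1, 37 mod 4 = 1; sign now -1
(37/9) = (1/9)   [reduce mod 9]
(1/9) = 1; final value = sign = -1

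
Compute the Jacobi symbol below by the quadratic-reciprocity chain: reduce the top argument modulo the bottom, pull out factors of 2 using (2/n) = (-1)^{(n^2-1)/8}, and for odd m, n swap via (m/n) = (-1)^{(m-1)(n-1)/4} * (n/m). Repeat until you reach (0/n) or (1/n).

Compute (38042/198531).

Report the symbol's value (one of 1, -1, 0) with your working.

1

factor out 2^1: 38042 = 2^1·19021; with 198531 mod 8 = 3, (2/198531) = -1; sign now -1; continue with (19021/198531)
flip (19021/198531) -> (198531/19021): both odd, 19021 mod 4 = 1, 198531 mod 4 = 3, so the flip contributes +1; sign now -1
(198531/19021): 198531 mod 19021 = 8321, so (198531/19021) = (8321/19021)
flip (8321/19021) -> (19021/8321): both odd, 8321 mod 4 = 1, 19021 mod 4 = 1, so the flip contributes +1; sign now -1
(19021/8321): 19021 mod 8321 = 2379, so (19021/8321) = (2379/8321)
flip (2379/8321) -> (8321/2379): both odd, 2379 mod 4 = 3, 8321 mod 4 = 1, so the flip contributes +1; sign now -1
(8321/2379): 8321 mod 2379 = 1184, so (8321/2379) = (1184/2379)
factor out 2^5: 1184 = 2^5·37; with 2379 mod 8 = 3, (2/2379) = -1; sign now +1; continue with (37/2379)
flip (37/2379) -> (2379/37): both odd, 37 mod 4 = 1, 2379 mod 4 = 3, so the flip contributes +1; sign now +1
(2379/37): 2379 mod 37 = 11, so (2379/37) = (11/37)
flip (11/37) -> (37/11): both odd, 11 mod 4 = 3, 37 mod 4 = 1, so the flip contributes +1; sign now +1
(37/11): 37 mod 11 = 4, so (37/11) = (4/11)
factor out 2^2: 4 = 2^2·1; with 11 mod 8 = 3, (2/11) = -1; sign now +1; continue with (1/11)
reached (1/11) = 1, so the symbol is +1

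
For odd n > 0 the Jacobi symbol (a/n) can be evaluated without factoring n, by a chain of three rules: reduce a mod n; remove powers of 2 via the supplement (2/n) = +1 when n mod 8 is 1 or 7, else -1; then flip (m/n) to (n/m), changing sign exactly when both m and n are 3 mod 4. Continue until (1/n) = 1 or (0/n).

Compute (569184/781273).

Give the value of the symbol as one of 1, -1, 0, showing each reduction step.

factor out 2^5: 569184 = 2^5·17787; with 781273 mod 8 = 1, (2/781273) = +1; sign now +1; continue with (17787/781273)
flip (17787/781273) -> (781273/17787): both odd, 17787 mod 4 = 3, 781273 mod 4 = 1, so the flip contributes +1; sign now +1
(781273/17787): 781273 mod 17787 = 16432, so (781273/17787) = (16432/17787)
factor out 2^4: 16432 = 2^4·1027; with 17787 mod 8 = 3, (2/17787) = -1; sign now +1; continue with (1027/17787)
flip (1027/17787) -> (17787/1027): both odd, 1027 mod 4 = 3, 17787 mod 4 = 3, so the flip contributes -1; sign now -1
(17787/1027): 17787 mod 1027 = 328, so (17787/1027) = (328/1027)
factor out 2^3: 328 = 2^3·41; with 1027 mod 8 = 3, (2/1027) = -1; sign now +1; continue with (41/1027)
flip (41/1027) -> (1027/41): both odd, 41 mod 4 = 1, 1027 mod 4 = 3, so the flip contributes +1; sign now +1
(1027/41): 1027 mod 41 = 2, so (1027/41) = (2/41)
factor out 2^1: 2 = 2^1·1; with 41 mod 8 = 1, (2/41) = +1; sign now +1; continue with (1/41)
reached (1/41) = 1, so the symbol is +1

1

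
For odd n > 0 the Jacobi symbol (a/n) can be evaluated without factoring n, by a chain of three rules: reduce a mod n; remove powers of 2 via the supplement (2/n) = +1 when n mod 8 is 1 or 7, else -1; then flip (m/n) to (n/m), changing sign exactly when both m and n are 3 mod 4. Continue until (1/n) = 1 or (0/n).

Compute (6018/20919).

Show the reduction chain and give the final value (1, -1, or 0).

0

6018 = 2^1·3009; (2/20919) = +1 since 20919 mod 8 = 7, so (6018/20919) = (+1)^1·(3009/20919); sign now +1
reciprocity: (3009/20919) = +1·(20919/3009) since 3009 mod 4 = 1, 20919 mod 4 = 3; sign now +1
(20919/3009) = (2865/3009)   [reduce mod 3009]
reciprocity: (2865/3009) = +1·(3009/2865) since 2865 mod 4 = 1, 3009 mod 4 = 1; sign now +1
(3009/2865) = (144/2865)   [reduce mod 2865]
144 = 2^4·9; (2/2865) = +1 since 2865 mod 8 = 1, so (144/2865) = (+1)^4·(9/2865); sign now +1
reciprocity: (9/2865) = +1·(2865/9) since 9 mod 4 = 1, 2865 mod 4 = 1; sign now +1
(2865/9) = (3/9)   [reduce mod 9]
reciprocity: (3/9) = +1·(9/3) since 3 mod 4 = 3, 9 mod 4 = 1; sign now +1
(9/3) = (0/3)   [reduce mod 3]
(0/3) = 0   [gcd(a, n) > 1]; final value = 0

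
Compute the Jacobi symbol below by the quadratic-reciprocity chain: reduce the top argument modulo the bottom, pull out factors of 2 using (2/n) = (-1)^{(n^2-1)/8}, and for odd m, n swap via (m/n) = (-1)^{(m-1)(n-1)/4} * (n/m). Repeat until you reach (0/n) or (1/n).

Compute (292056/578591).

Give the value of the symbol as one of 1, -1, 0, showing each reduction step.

1

292056 = 2^3·36507; (2/578591) = +1 since 578591 mod 8 = 7, so (292056/578591) = (+1)^3·(36507/578591); sign now +1
reciprocity: (36507/578591) = -1·(578591/36507) since 36507 mod 4 = 3, 578591 mod 4 = 3; sign now -1
(578591/36507) = (30986/36507)   [reduce mod 36507]
30986 = 2^1·15493; (2/36507) = -1 since 36507 mod 8 = 3, so (30986/36507) = (-1)^1·(15493/36507); sign now +1
reciprocity: (15493/36507) = +1·(36507/15493) since 15493 mod 4 = 1, 36507 mod 4 = 3; sign now +1
(36507/15493) = (5521/15493)   [reduce mod 15493]
reciprocity: (5521/15493) = +1·(15493/5521) since 5521 mod 4 = 1, 15493 mod 4 = 1; sign now +1
(15493/5521) = (4451/5521)   [reduce mod 5521]
reciprocity: (4451/5521) = +1·(5521/4451) since 4451 mod 4 = 3, 5521 mod 4 = 1; sign now +1
(5521/4451) = (1070/4451)   [reduce mod 4451]
1070 = 2^1·535; (2/4451) = -1 since 4451 mod 8 = 3, so (1070/4451) = (-1)^1·(535/4451); sign now -1
reciprocity: (535/4451) = -1·(4451/535) since 535 mod 4 = 3, 4451 mod 4 = 3; sign now +1
(4451/535) = (171/535)   [reduce mod 535]
reciprocity: (171/535) = -1·(535/171) since 171 mod 4 = 3, 535 mod 4 = 3; sign now -1
(535/171) = (22/171)   [reduce mod 171]
22 = 2^1·11; (2/171) = -1 since 171 mod 8 = 3, so (22/171) = (-1)^1·(11/171); sign now +1
reciprocity: (11/171) = -1·(171/11) since 11 mod 4 = 3, 171 mod 4 = 3; sign now -1
(171/11) = (6/11)   [reduce mod 11]
6 = 2^1·3; (2/11) = -1 since 11 mod 8 = 3, so (6/11) = (-1)^1·(3/11); sign now +1
reciprocity: (3/11) = -1·(11/3) since 3 mod 4 = 3, 11 mod 4 = 3; sign now -1
(11/3) = (2/3)   [reduce mod 3]
2 = 2^1·1; (2/3) = -1 since 3 mod 8 = 3, so (2/3) = (-1)^1·(1/3); sign now +1
(1/3) = 1; final value = sign = +1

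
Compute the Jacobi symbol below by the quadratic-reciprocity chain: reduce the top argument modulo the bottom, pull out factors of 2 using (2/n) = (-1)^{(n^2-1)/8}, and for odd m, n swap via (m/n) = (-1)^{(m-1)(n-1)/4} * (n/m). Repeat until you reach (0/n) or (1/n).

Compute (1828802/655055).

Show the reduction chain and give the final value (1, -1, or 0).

(1828802/655055) = (518692/655055)   [reduce mod 655055]
518692 = 2^2·129673; (2/655055) = +1 since 655055 mod 8 = 7, so (518692/655055) = (+1)^2·(129673/655055); sign now +1
reciprocity: (129673/655055) = +1·(655055/129673) since 129673 mod 4 = 1, 655055 mod 4 = 3; sign now +1
(655055/129673) = (6690/129673)   [reduce mod 129673]
6690 = 2^1·3345; (2/129673) = +1 since 129673 mod 8 = 1, so (6690/129673) = (+1)^1·(3345/129673); sign now +1
reciprocity: (3345/129673) = +1·(129673/3345) since 3345 mod 4 = 1, 129673 mod 4 = 1; sign now +1
(129673/3345) = (2563/3345)   [reduce mod 3345]
reciprocity: (2563/3345) = +1·(3345/2563) since 2563 mod 4 = 3, 3345 mod 4 = 1; sign now +1
(3345/2563) = (782/2563)   [reduce mod 2563]
782 = 2^1·391; (2/2563) = -1 since 2563 mod 8 = 3, so (782/2563) = (-1)^1·(391/2563); sign now -1
reciprocity: (391/2563) = -1·(2563/391) since 391 mod 4 = 3, 2563 mod 4 = 3; sign now +1
(2563/391) = (217/391)   [reduce mod 391]
reciprocity: (217/391) = +1·(391/217) since 217 mod 4 = 1, 391 mod 4 = 3; sign now +1
(391/217) = (174/217)   [reduce mod 217]
174 = 2^1·87; (2/217) = +1 since 217 mod 8 = 1, so (174/217) = (+1)^1·(87/217); sign now +1
reciprocity: (87/217) = +1·(217/87) since 87 mod 4 = 3, 217 mod 4 = 1; sign now +1
(217/87) = (43/87)   [reduce mod 87]
reciprocity: (43/87) = -1·(87/43) since 43 mod 4 = 3, 87 mod 4 = 3; sign now -1
(87/43) = (1/43)   [reduce mod 43]
(1/43) = 1; final value = sign = -1

-1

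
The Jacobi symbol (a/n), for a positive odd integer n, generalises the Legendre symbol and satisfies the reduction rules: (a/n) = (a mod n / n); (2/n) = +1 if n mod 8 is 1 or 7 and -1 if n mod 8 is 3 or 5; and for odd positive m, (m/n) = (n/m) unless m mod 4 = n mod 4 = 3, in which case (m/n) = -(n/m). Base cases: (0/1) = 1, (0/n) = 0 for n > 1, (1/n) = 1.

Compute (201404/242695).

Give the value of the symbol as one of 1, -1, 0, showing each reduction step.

-1

factor out 2^2: 201404 = 2^2·50351; with 242695 mod 8 = 7, (2/242695) = +1; sign now +1; continue with (50351/242695)
flip (50351/242695) -> (242695/50351): both odd, 50351 mod 4 = 3, 242695 mod 4 = 3, so the flip contributes -1; sign now -1
(242695/50351): 242695 mod 50351 = 41291, so (242695/50351) = (41291/50351)
flip (41291/50351) -> (50351/41291): both odd, 41291 mod 4 = 3, 50351 mod 4 = 3, so the flip contributes -1; sign now +1
(50351/41291): 50351 mod 41291 = 9060, so (50351/41291) = (9060/41291)
factor out 2^2: 9060 = 2^2·2265; with 41291 mod 8 = 3, (2/41291) = -1; sign now +1; continue with (2265/41291)
flip (2265/41291) -> (41291/2265): both odd, 2265 mod 4 = 1, 41291 mod 4 = 3, so the flip contributes +1; sign now +1
(41291/2265): 41291 mod 2265 = 521, so (41291/2265) = (521/2265)
flip (521/2265) -> (2265/521): both odd, 521 mod 4 = 1, 2265 mod 4 = 1, so the flip contributes +1; sign now +1
(2265/521): 2265 mod 521 = 181, so (2265/521) = (181/521)
flip (181/521) -> (521/181): both odd, 181 mod 4 = 1, 521 mod 4 = 1, so the flip contributes +1; sign now +1
(521/181): 521 mod 181 = 159, so (521/181) = (159/181)
flip (159/181) -> (181/159): both odd, 159 mod 4 = 3, 181 mod 4 = 1, so the flip contributes +1; sign now +1
(181/159): 181 mod 159 = 22, so (181/159) = (22/159)
factor out 2^1: 22 = 2^1·11; with 159 mod 8 = 7, (2/159) = +1; sign now +1; continue with (11/159)
flip (11/159) -> (159/11): both odd, 11 mod 4 = 3, 159 mod 4 = 3, so the flip contributes -1; sign now -1
(159/11): 159 mod 11 = 5, so (159/11) = (5/11)
flip (5/11) -> (11/5): both odd, 5 mod 4 = 1, 11 mod 4 = 3, so the flip contributes +1; sign now -1
(11/5): 11 mod 5 = 1, so (11/5) = (1/5)
reached (1/5) = 1, so the symbol is -1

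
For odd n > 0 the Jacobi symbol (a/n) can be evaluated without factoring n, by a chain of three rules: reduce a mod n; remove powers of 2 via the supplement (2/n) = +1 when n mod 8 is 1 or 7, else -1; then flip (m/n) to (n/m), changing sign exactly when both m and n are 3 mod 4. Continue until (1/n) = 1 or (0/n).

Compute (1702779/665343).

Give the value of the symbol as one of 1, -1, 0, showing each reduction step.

(1702779/665343) = (372093/665343)   [reduce mod 665343]
reciprocity: (372093/665343) = +1·(665343/372093) since 372093 mod 4 = 1, 665343 mod 4 = 3; sign now +1
(665343/372093) = (293250/372093)   [reduce mod 372093]
293250 = 2^1·146625; (2/372093) = -1 since 372093 mod 8 = 5, so (293250/372093) = (-1)^1·(146625/372093); sign now -1
reciprocity: (146625/372093) = +1·(372093/146625) since 146625 mod 4 = 1, 372093 mod 4 = 1; sign now -1
(372093/146625) = (78843/146625)   [reduce mod 146625]
reciprocity: (78843/146625) = +1·(146625/78843) since 78843 mod 4 = 3, 146625 mod 4 = 1; sign now -1
(146625/78843) = (67782/78843)   [reduce mod 78843]
67782 = 2^1·33891; (2/78843) = -1 since 78843 mod 8 = 3, so (67782/78843) = (-1)^1·(33891/78843); sign now +1
reciprocity: (33891/78843) = -1·(78843/33891) since 33891 mod 4 = 3, 78843 mod 4 = 3; sign now -1
(78843/33891) = (11061/33891)   [reduce mod 33891]
reciprocity: (11061/33891) = +1·(33891/11061) since 11061 mod 4 = 1, 33891 mod 4 = 3; sign now -1
(33891/11061) = (708/11061)   [reduce mod 11061]
708 = 2^2·177; (2/11061) = -1 since 11061 mod 8 = 5, so (708/11061) = (-1)^2·(177/11061); sign now -1
reciprocity: (177/11061) = +1·(11061/177) since 177 mod 4 = 1, 11061 mod 4 = 1; sign now -1
(11061/177) = (87/177)   [reduce mod 177]
reciprocity: (87/177) = +1·(177/87) since 87 mod 4 = 3, 177 mod 4 = 1; sign now -1
(177/87) = (3/87)   [reduce mod 87]
reciprocity: (3/87) = -1·(87/3) since 3 mod 4 = 3, 87 mod 4 = 3; sign now +1
(87/3) = (0/3)   [reduce mod 3]
(0/3) = 0   [gcd(a, n) > 1]; final value = 0

0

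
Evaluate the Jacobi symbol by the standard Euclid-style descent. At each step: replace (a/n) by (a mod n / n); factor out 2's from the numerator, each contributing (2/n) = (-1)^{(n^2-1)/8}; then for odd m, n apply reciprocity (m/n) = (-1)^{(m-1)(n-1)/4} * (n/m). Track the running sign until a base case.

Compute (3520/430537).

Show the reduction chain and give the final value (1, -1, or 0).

1

factor out 2^6: 3520 = 2^6·55; with 430537 mod 8 = 1, (2/430537) = +1; sign now +1; continue with (55/430537)
flip (55/430537) -> (430537/55): both odd, 55 mod 4 = 3, 430537 mod 4 = 1, so the flip contributes +1; sign now +1
(430537/55): 430537 mod 55 = 52, so (430537/55) = (52/55)
factor out 2^2: 52 = 2^2·13; with 55 mod 8 = 7, (2/55) = +1; sign now +1; continue with (13/55)
flip (13/55) -> (55/13): both odd, 13 mod 4 = 1, 55 mod 4 = 3, so the flip contributes +1; sign now +1
(55/13): 55 mod 13 = 3, so (55/13) = (3/13)
flip (3/13) -> (13/3): both odd, 3 mod 4 = 3, 13 mod 4 = 1, so the flip contributes +1; sign now +1
(13/3): 13 mod 3 = 1, so (13/3) = (1/3)
reached (1/3) = 1, so the symbol is +1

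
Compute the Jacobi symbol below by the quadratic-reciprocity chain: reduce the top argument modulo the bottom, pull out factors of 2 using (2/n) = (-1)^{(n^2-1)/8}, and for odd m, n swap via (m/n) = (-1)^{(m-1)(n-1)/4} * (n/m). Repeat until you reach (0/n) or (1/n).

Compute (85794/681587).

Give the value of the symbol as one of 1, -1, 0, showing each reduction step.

-1

factor out 2^1: 85794 = 2^1·42897; with 681587 mod 8 = 3, (2/681587) = -1; sign now -1; continue with (42897/681587)
flip (42897/681587) -> (681587/42897): both odd, 42897 mod 4 = 1, 681587 mod 4 = 3, so the flip contributes +1; sign now -1
(681587/42897): 681587 mod 42897 = 38132, so (681587/42897) = (38132/42897)
factor out 2^2: 38132 = 2^2·9533; with 42897 mod 8 = 1, (2/42897) = +1; sign now -1; continue with (9533/42897)
flip (9533/42897) -> (42897/9533): both odd, 9533 mod 4 = 1, 42897 mod 4 = 1, so the flip contributes +1; sign now -1
(42897/9533): 42897 mod 9533 = 4765, so (42897/9533) = (4765/9533)
flip (4765/9533) -> (9533/4765): both odd, 4765 mod 4 = 1, 9533 mod 4 = 1, so the flip contributes +1; sign now -1
(9533/4765): 9533 mod 4765 = 3, so (9533/4765) = (3/4765)
flip (3/4765) -> (4765/3): both odd, 3 mod 4 = 3, 4765 mod 4 = 1, so the flip contributes +1; sign now -1
(4765/3): 4765 mod 3 = 1, so (4765/3) = (1/3)
reached (1/3) = 1, so the symbol is -1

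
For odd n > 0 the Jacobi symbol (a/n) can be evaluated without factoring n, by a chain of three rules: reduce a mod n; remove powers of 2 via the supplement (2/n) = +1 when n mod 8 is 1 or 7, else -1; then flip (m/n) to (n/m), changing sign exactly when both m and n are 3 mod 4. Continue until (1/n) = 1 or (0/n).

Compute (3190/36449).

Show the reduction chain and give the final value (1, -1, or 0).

3190 = 2^1·1595; (2/36449) = +1 since 36449 mod 8 = 1, so (3190/36449) = (+1)^1·(1595/36449); sign now +1
reciprocity: (1595/36449) = +1·(36449/1595) since 1595 mod 4 = 3, 36449 mod 4 = 1; sign now +1
(36449/1595) = (1359/1595)   [reduce mod 1595]
reciprocity: (1359/1595) = -1·(1595/1359) since 1359 mod 4 = 3, 1595 mod 4 = 3; sign now -1
(1595/1359) = (236/1359)   [reduce mod 1359]
236 = 2^2·59; (2/1359) = +1 since 1359 mod 8 = 7, so (236/1359) = (+1)^2·(59/1359); sign now -1
reciprocity: (59/1359) = -1·(1359/59) since 59 mod 4 = 3, 1359 mod 4 = 3; sign now +1
(1359/59) = (2/59)   [reduce mod 59]
2 = 2^1·1; (2/59) = -1 since 59 mod 8 = 3, so (2/59) = (-1)^1·(1/59); sign now -1
(1/59) = 1; final value = sign = -1

-1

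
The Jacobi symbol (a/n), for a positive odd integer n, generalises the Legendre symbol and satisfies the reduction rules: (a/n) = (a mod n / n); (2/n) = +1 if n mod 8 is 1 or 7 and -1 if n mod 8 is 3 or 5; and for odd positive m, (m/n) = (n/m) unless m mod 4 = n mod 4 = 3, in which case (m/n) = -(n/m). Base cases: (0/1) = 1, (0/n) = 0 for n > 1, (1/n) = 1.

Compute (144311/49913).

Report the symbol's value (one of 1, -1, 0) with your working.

(144311/49913): 144311 mod 49913 = 44485, so (144311/49913) = (44485/49913)
flip (44485/49913) -> (49913/44485): both odd, 44485 mod 4 = 1, 49913 mod 4 = 1, so the flip contributes +1; sign now +1
(49913/44485): 49913 mod 44485 = 5428, so (49913/44485) = (5428/44485)
factor out 2^2: 5428 = 2^2·1357; with 44485 mod 8 = 5, (2/44485) = -1; sign now +1; continue with (1357/44485)
flip (1357/44485) -> (44485/1357): both odd, 1357 mod 4 = 1, 44485 mod 4 = 1, so the flip contributes +1; sign now +1
(44485/1357): 44485 mod 1357 = 1061, so (44485/1357) = (1061/1357)
flip (1061/1357) -> (1357/1061): both odd, 1061 mod 4 = 1, 1357 mod 4 = 1, so the flip contributes +1; sign now +1
(1357/1061): 1357 mod 1061 = 296, so (1357/1061) = (296/1061)
factor out 2^3: 296 = 2^3·37; with 1061 mod 8 = 5, (2/1061) = -1; sign now -1; continue with (37/1061)
flip (37/1061) -> (1061/37): both odd, 37 mod 4 = 1, 1061 mod 4 = 1, so the flip contributes +1; sign now -1
(1061/37): 1061 mod 37 = 25, so (1061/37) = (25/37)
flip (25/37) -> (37/25): both odd, 25 mod 4 = 1, 37 mod 4 = 1, so the flip contributes +1; sign now -1
(37/25): 37 mod 25 = 12, so (37/25) = (12/25)
factor out 2^2: 12 = 2^2·3; with 25 mod 8 = 1, (2/25) = +1; sign now -1; continue with (3/25)
flip (3/25) -> (25/3): both odd, 3 mod 4 = 3, 25 mod 4 = 1, so the flip contributes +1; sign now -1
(25/3): 25 mod 3 = 1, so (25/3) = (1/3)
reached (1/3) = 1, so the symbol is -1

-1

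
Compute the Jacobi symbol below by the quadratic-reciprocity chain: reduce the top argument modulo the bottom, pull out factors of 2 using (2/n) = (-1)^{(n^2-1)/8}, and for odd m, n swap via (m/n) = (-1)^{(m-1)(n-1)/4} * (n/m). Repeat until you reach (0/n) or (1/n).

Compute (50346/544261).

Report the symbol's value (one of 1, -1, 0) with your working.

1

factor out 2^1: 50346 = 2^1·25173; with 544261 mod 8 = 5, (2/544261) = -1; sign now -1; continue with (25173/544261)
flip (25173/544261) -> (544261/25173): both odd, 25173 mod 4 = 1, 544261 mod 4 = 1, so the flip contributes +1; sign now -1
(544261/25173): 544261 mod 25173 = 15628, so (544261/25173) = (15628/25173)
factor out 2^2: 15628 = 2^2·3907; with 25173 mod 8 = 5, (2/25173) = -1; sign now -1; continue with (3907/25173)
flip (3907/25173) -> (25173/3907): both odd, 3907 mod 4 = 3, 25173 mod 4 = 1, so the flip contributes +1; sign now -1
(25173/3907): 25173 mod 3907 = 1731, so (25173/3907) = (1731/3907)
flip (1731/3907) -> (3907/1731): both odd, 1731 mod 4 = 3, 3907 mod 4 = 3, so the flip contributes -1; sign now +1
(3907/1731): 3907 mod 1731 = 445, so (3907/1731) = (445/1731)
flip (445/1731) -> (1731/445): both odd, 445 mod 4 = 1, 1731 mod 4 = 3, so the flip contributes +1; sign now +1
(1731/445): 1731 mod 445 = 396, so (1731/445) = (396/445)
factor out 2^2: 396 = 2^2·99; with 445 mod 8 = 5, (2/445) = -1; sign now +1; continue with (99/445)
flip (99/445) -> (445/99): both odd, 99 mod 4 = 3, 445 mod 4 = 1, so the flip contributes +1; sign now +1
(445/99): 445 mod 99 = 49, so (445/99) = (49/99)
flip (49/99) -> (99/49): both odd, 49 mod 4 = 1, 99 mod 4 = 3, so the flip contributes +1; sign now +1
(99/49): 99 mod 49 = 1, so (99/49) = (1/49)
reached (1/49) = 1, so the symbol is +1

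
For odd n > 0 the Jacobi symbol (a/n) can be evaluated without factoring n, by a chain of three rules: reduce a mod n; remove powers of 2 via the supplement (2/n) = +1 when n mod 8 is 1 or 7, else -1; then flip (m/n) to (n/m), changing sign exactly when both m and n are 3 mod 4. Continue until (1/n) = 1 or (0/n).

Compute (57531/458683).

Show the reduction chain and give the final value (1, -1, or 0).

reciprocity: (57531/458683) = -1·(458683/57531) since 57531 mod 4 = 3, 458683 mod 4 = 3; sign now -1
(458683/57531) = (55966/57531)   [reduce mod 57531]
55966 = 2^1·27983; (2/57531) = -1 since 57531 mod 8 = 3, so (55966/57531) = (-1)^1·(27983/57531); sign now +1
reciprocity: (27983/57531) = -1·(57531/27983) since 27983 mod 4 = 3, 57531 mod 4 = 3; sign now -1
(57531/27983) = (1565/27983)   [reduce mod 27983]
reciprocity: (1565/27983) = +1·(27983/1565) since 1565 mod 4 = 1, 27983 mod 4 = 3; sign now -1
(27983/1565) = (1378/1565)   [reduce mod 1565]
1378 = 2^1·689; (2/1565) = -1 since 1565 mod 8 = 5, so (1378/1565) = (-1)^1·(689/1565); sign now +1
reciprocity: (689/1565) = +1·(1565/689) since 689 mod 4 = 1, 1565 mod 4 = 1; sign now +1
(1565/689) = (187/689)   [reduce mod 689]
reciprocity: (187/689) = +1·(689/187) since 187 mod 4 = 3, 689 mod 4 = 1; sign now +1
(689/187) = (128/187)   [reduce mod 187]
128 = 2^7·1; (2/187) = -1 since 187 mod 8 = 3, so (128/187) = (-1)^7·(1/187); sign now -1
(1/187) = 1; final value = sign = -1

-1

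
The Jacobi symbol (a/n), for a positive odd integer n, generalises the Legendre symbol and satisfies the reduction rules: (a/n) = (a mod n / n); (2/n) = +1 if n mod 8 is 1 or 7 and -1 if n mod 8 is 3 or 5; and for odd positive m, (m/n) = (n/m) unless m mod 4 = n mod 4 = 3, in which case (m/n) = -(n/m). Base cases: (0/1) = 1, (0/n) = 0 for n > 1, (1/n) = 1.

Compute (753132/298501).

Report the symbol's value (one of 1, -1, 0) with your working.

1

(753132/298501) = (156130/298501)   [reduce mod 298501]
156130 = 2^1·78065; (2/298501) = -1 since 298501 mod 8 = 5, so (156130/298501) = (-1)^1·(78065/298501); sign now -1
reciprocity: (78065/298501) = +1·(298501/78065) since 78065 mod 4 = 1, 298501 mod 4 = 1; sign now -1
(298501/78065) = (64306/78065)   [reduce mod 78065]
64306 = 2^1·32153; (2/78065) = +1 since 78065 mod 8 = 1, so (64306/78065) = (+1)^1·(32153/78065); sign now -1
reciprocity: (32153/78065) = +1·(78065/32153) since 32153 mod 4 = 1, 78065 mod 4 = 1; sign now -1
(78065/32153) = (13759/32153)   [reduce mod 32153]
reciprocity: (13759/32153) = +1·(32153/13759) since 13759 mod 4 = 3, 32153 mod 4 = 1; sign now -1
(32153/13759) = (4635/13759)   [reduce mod 13759]
reciprocity: (4635/13759) = -1·(13759/4635) since 4635 mod 4 = 3, 13759 mod 4 = 3; sign now +1
(13759/4635) = (4489/4635)   [reduce mod 4635]
reciprocity: (4489/4635) = +1·(4635/4489) since 4489 mod 4 = 1, 4635 mod 4 = 3; sign now +1
(4635/4489) = (146/4489)   [reduce mod 4489]
146 = 2^1·73; (2/4489) = +1 since 4489 mod 8 = 1, so (146/4489) = (+1)^1·(73/4489); sign now +1
reciprocity: (73/4489) = +1·(4489/73) since 73 mod 4 = 1, 4489 mod 4 = 1; sign now +1
(4489/73) = (36/73)   [reduce mod 73]
36 = 2^2·9; (2/73) = +1 since 73 mod 8 = 1, so (36/73) = (+1)^2·(9/73); sign now +1
reciprocity: (9/73) = +1·(73/9) since 9 mod 4 = 1, 73 mod 4 = 1; sign now +1
(73/9) = (1/9)   [reduce mod 9]
(1/9) = 1; final value = sign = +1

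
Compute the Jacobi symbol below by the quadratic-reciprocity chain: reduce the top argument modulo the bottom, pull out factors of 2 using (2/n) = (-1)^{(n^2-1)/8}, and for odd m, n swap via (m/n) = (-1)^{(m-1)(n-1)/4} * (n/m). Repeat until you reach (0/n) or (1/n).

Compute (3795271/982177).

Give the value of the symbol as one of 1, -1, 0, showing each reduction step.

-1

(3795271/982177): 3795271 mod 982177 = 848740, so (3795271/982177) = (848740/982177)
factor out 2^2: 848740 = 2^2·212185; with 982177 mod 8 = 1, (2/982177) = +1; sign now +1; continue with (212185/982177)
flip (212185/982177) -> (982177/212185): both odd, 212185 mod 4 = 1, 982177 mod 4 = 1, so the flip contributes +1; sign now +1
(982177/212185): 982177 mod 212185 = 133437, so (982177/212185) = (133437/212185)
flip (133437/212185) -> (212185/133437): both odd, 133437 mod 4 = 1, 212185 mod 4 = 1, so the flip contributes +1; sign now +1
(212185/133437): 212185 mod 133437 = 78748, so (212185/133437) = (78748/133437)
factor out 2^2: 78748 = 2^2·19687; with 133437 mod 8 = 5, (2/133437) = -1; sign now +1; continue with (19687/133437)
flip (19687/133437) -> (133437/19687): both odd, 19687 mod 4 = 3, 133437 mod 4 = 1, so the flip contributes +1; sign now +1
(133437/19687): 133437 mod 19687 = 15315, so (133437/19687) = (15315/19687)
flip (15315/19687) -> (19687/15315): both odd, 15315 mod 4 = 3, 19687 mod 4 = 3, so the flip contributes -1; sign now -1
(19687/15315): 19687 mod 15315 = 4372, so (19687/15315) = (4372/15315)
factor out 2^2: 4372 = 2^2·1093; with 15315 mod 8 = 3, (2/15315) = -1; sign now -1; continue with (1093/15315)
flip (1093/15315) -> (15315/1093): both odd, 1093 mod 4 = 1, 15315 mod 4 = 3, so the flip contributes +1; sign now -1
(15315/1093): 15315 mod 1093 = 13, so (15315/1093) = (13/1093)
flip (13/1093) -> (1093/13): both odd, 13 mod 4 = 1, 1093 mod 4 = 1, so the flip contributes +1; sign now -1
(1093/13): 1093 mod 13 = 1, so (1093/13) = (1/13)
reached (1/13) = 1, so the symbol is -1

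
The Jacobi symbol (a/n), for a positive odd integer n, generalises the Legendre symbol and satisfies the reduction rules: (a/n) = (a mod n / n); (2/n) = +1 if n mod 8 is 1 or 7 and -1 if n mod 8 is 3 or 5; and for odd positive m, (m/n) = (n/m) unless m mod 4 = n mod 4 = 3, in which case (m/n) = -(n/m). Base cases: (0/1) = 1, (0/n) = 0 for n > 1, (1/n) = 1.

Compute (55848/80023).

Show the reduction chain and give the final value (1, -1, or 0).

1

factor out 2^3: 55848 = 2^3·6981; with 80023 mod 8 = 7, (2/80023) = +1; sign now +1; continue with (6981/80023)
flip (6981/80023) -> (80023/6981): both odd, 6981 mod 4 = 1, 80023 mod 4 = 3, so the flip contributes +1; sign now +1
(80023/6981): 80023 mod 6981 = 3232, so (80023/6981) = (3232/6981)
factor out 2^5: 3232 = 2^5·101; with 6981 mod 8 = 5, (2/6981) = -1; sign now -1; continue with (101/6981)
flip (101/6981) -> (6981/101): both odd, 101 mod 4 = 1, 6981 mod 4 = 1, so the flip contributes +1; sign now -1
(6981/101): 6981 mod 101 = 12, so (6981/101) = (12/101)
factor out 2^2: 12 = 2^2·3; with 101 mod 8 = 5, (2/101) = -1; sign now -1; continue with (3/101)
flip (3/101) -> (101/3): both odd, 3 mod 4 = 3, 101 mod 4 = 1, so the flip contributes +1; sign now -1
(101/3): 101 mod 3 = 2, so (101/3) = (2/3)
factor out 2^1: 2 = 2^1·1; with 3 mod 8 = 3, (2/3) = -1; sign now +1; continue with (1/3)
reached (1/3) = 1, so the symbol is +1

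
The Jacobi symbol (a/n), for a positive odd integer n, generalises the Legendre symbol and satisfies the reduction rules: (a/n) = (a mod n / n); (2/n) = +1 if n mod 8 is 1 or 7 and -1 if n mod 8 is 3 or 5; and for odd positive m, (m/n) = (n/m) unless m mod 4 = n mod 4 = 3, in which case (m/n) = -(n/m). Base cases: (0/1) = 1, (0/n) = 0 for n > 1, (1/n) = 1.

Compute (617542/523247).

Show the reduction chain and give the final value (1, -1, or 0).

-1

(617542/523247) = (94295/523247)   [reduce mod 523247]
reciprocity: (94295/523247) = -1·(523247/94295) since 94295 mod 4 = 3, 523247 mod 4 = 3; sign now -1
(523247/94295) = (51772/94295)   [reduce mod 94295]
51772 = 2^2·12943; (2/94295) = +1 since 94295 mod 8 = 7, so (51772/94295) = (+1)^2·(12943/94295); sign now -1
reciprocity: (12943/94295) = -1·(94295/12943) since 12943 mod 4 = 3, 94295 mod 4 = 3; sign now +1
(94295/12943) = (3694/12943)   [reduce mod 12943]
3694 = 2^1·1847; (2/12943) = +1 since 12943 mod 8 = 7, so (3694/12943) = (+1)^1·(1847/12943); sign now +1
reciprocity: (1847/12943) = -1·(12943/1847) since 1847 mod 4 = 3, 12943 mod 4 = 3; sign now -1
(12943/1847) = (14/1847)   [reduce mod 1847]
14 = 2^1·7; (2/1847) = +1 since 1847 mod 8 = 7, so (14/1847) = (+1)^1·(7/1847); sign now -1
reciprocity: (7/1847) = -1·(1847/7) since 7 mod 4 = 3, 1847 mod 4 = 3; sign now +1
(1847/7) = (6/7)   [reduce mod 7]
6 = 2^1·3; (2/7) = +1 since 7 mod 8 = 7, so (6/7) = (+1)^1·(3/7); sign now +1
reciprocity: (3/7) = -1·(7/3) since 3 mod 4 = 3, 7 mod 4 = 3; sign now -1
(7/3) = (1/3)   [reduce mod 3]
(1/3) = 1; final value = sign = -1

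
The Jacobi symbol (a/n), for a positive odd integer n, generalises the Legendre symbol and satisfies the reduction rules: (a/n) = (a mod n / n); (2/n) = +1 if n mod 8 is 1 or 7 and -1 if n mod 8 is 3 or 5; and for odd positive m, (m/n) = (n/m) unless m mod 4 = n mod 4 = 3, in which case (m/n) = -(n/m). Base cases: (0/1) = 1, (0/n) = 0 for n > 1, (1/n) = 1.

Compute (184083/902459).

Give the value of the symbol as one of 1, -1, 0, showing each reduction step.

1

flip (184083/902459) -> (902459/184083): both odd, 184083 mod 4 = 3, 902459 mod 4 = 3, so the flip contributes -1; sign now -1
(902459/184083): 902459 mod 184083 = 166127, so (902459/184083) = (166127/184083)
flip (166127/184083) -> (184083/166127): both odd, 166127 mod 4 = 3, 184083 mod 4 = 3, so the flip contributes -1; sign now +1
(184083/166127): 184083 mod 166127 = 17956, so (184083/166127) = (17956/166127)
factor out 2^2: 17956 = 2^2·4489; with 166127 mod 8 = 7, (2/166127) = +1; sign now +1; continue with (4489/166127)
flip (4489/166127) -> (166127/4489): both odd, 4489 mod 4 = 1, 166127 mod 4 = 3, so the flip contributes +1; sign now +1
(166127/4489): 166127 mod 4489 = 34, so (166127/4489) = (34/4489)
factor out 2^1: 34 = 2^1·17; with 4489 mod 8 = 1, (2/4489) = +1; sign now +1; continue with (17/4489)
flip (17/4489) -> (4489/17): both odd, 17 mod 4 = 1, 4489 mod 4 = 1, so the flip contributes +1; sign now +1
(4489/17): 4489 mod 17 = 1, so (4489/17) = (1/17)
reached (1/17) = 1, so the symbol is +1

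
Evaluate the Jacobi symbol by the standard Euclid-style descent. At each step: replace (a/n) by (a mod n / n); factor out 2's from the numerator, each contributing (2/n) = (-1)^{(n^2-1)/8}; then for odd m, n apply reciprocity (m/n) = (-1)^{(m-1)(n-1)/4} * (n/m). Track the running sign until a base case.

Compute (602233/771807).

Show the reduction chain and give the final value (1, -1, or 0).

flip (602233/771807) -> (771807/602233): both odd, 602233 mod 4 = 1, 771807 mod 4 = 3, so the flip contributes +1; sign now +1
(771807/602233): 771807 mod 602233 = 169574, so (771807/602233) = (169574/602233)
factor out 2^1: 169574 = 2^1·84787; with 602233 mod 8 = 1, (2/602233) = +1; sign now +1; continue with (84787/602233)
flip (84787/602233) -> (602233/84787): both odd, 84787 mod 4 = 3, 602233 mod 4 = 1, so the flip contributes +1; sign now +1
(602233/84787): 602233 mod 84787 = 8724, so (602233/84787) = (8724/84787)
factor out 2^2: 8724 = 2^2·2181; with 84787 mod 8 = 3, (2/84787) = -1; sign now +1; continue with (2181/84787)
flip (2181/84787) -> (84787/2181): both odd, 2181 mod 4 = 1, 84787 mod 4 = 3, so the flip contributes +1; sign now +1
(84787/2181): 84787 mod 2181 = 1909, so (84787/2181) = (1909/2181)
flip (1909/2181) -> (2181/1909): both odd, 1909 mod 4 = 1, 2181 mod 4 = 1, so the flip contributes +1; sign now +1
(2181/1909): 2181 mod 1909 = 272, so (2181/1909) = (272/1909)
factor out 2^4: 272 = 2^4·17; with 1909 mod 8 = 5, (2/1909) = -1; sign now +1; continue with (17/1909)
flip (17/1909) -> (1909/17): both odd, 17 mod 4 = 1, 1909 mod 4 = 1, so the flip contributes +1; sign now +1
(1909/17): 1909 mod 17 = 5, so (1909/17) = (5/17)
flip (5/17) -> (17/5): both odd, 5 mod 4 = 1, 17 mod 4 = 1, so the flip contributes +1; sign now +1
(17/5): 17 mod 5 = 2, so (17/5) = (2/5)
factor out 2^1: 2 = 2^1·1; with 5 mod 8 = 5, (2/5) = -1; sign now -1; continue with (1/5)
reached (1/5) = 1, so the symbol is -1

-1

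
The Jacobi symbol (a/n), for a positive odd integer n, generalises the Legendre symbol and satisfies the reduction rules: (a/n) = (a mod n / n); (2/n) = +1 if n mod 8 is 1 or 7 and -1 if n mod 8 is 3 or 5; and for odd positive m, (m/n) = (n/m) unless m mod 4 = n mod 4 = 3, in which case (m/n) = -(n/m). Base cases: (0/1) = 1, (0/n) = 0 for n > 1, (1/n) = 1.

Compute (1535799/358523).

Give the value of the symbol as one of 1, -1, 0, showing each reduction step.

(1535799/358523) = (101707/358523)   [reduce mod 358523]
reciprocity: (101707/358523) = -1·(358523/101707) since 101707 mod 4 = 3, 358523 mod 4 = 3; sign now -1
(358523/101707) = (53402/101707)   [reduce mod 101707]
53402 = 2^1·26701; (2/101707) = -1 since 101707 mod 8 = 3, so (53402/101707) = (-1)^1·(26701/101707); sign now +1
reciprocity: (26701/101707) = +1·(101707/26701) since 26701 mod 4 = 1, 101707 mod 4 = 3; sign now +1
(101707/26701) = (21604/26701)   [reduce mod 26701]
21604 = 2^2·5401; (2/26701) = -1 since 26701 mod 8 = 5, so (21604/26701) = (-1)^2·(5401/26701); sign now +1
reciprocity: (5401/26701) = +1·(26701/5401) since 5401 mod 4 = 1, 26701 mod 4 = 1; sign now +1
(26701/5401) = (5097/5401)   [reduce mod 5401]
reciprocity: (5097/5401) = +1·(5401/5097) since 5097 mod 4 = 1, 5401 mod 4 = 1; sign now +1
(5401/5097) = (304/5097)   [reduce mod 5097]
304 = 2^4·19; (2/5097) = +1 since 5097 mod 8 = 1, so (304/5097) = (+1)^4·(19/5097); sign now +1
reciprocity: (19/5097) = +1·(5097/19) since 19 mod 4 = 3, 5097 mod 4 = 1; sign now +1
(5097/19) = (5/19)   [reduce mod 19]
reciprocity: (5/19) = +1·(19/5) since 5 mod 4 = 1, 19 mod 4 = 3; sign now +1
(19/5) = (4/5)   [reduce mod 5]
4 = 2^2·1; (2/5) = -1 since 5 mod 8 = 5, so (4/5) = (-1)^2·(1/5); sign now +1
(1/5) = 1; final value = sign = +1

1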